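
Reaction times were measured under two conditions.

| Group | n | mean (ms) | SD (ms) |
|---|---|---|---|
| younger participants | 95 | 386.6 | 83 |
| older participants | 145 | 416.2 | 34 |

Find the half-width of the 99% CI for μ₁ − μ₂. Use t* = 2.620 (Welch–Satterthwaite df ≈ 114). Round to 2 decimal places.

23.51

SE₁ = s₁/√n₁ = 83/√95 = 8.5156; SE₂ = 34/√145 = 2.8235.
Independent samples, unequal variances: SE_diff = √(SE₁² + SE₂²) = √(72.51544336 + 7.97215225) = 8.9715.
t* = 2.620, so margin of error = 2.620 × 8.9715 = 23.5053.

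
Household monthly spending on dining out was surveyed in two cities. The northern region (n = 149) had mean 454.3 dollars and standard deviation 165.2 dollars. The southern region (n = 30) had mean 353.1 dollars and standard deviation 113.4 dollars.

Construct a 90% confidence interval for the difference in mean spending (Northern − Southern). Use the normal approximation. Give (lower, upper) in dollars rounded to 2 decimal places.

(60.51, 141.89)

Standard errors of each mean: 165.2/√149 = 13.5337 and 113.4/√30 = 20.7039.
SE(x̄₁ − x̄₂) = √(13.5337² + 20.7039²) = 24.7348 for independent samples with unequal variances.
With z* = 1.645, the margin is 1.645 × 24.7348 = 40.6887.
x̄₁ − x̄₂ = 454.3 − 353.1 = 101.2000; the interval is 101.2000 ± 40.6887 = (60.51, 141.89).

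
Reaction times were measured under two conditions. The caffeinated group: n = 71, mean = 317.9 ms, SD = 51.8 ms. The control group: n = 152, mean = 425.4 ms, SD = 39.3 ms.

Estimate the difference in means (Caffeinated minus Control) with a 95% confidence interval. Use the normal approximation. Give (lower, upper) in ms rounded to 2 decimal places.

(-121.07, -93.93)

SE₁ = s₁/√n₁ = 51.8/√71 = 6.1475; SE₂ = 39.3/√152 = 3.1877.
Independent samples, unequal variances: SE_diff = √(SE₁² + SE₂²) = √(37.79175625 + 10.16143129) = 6.9248.
z* = 1.960, so margin of error = 1.960 × 6.9248 = 13.5726.
Difference in means = 317.9 − 425.4 = -107.5000.
-107.5000 ± 13.5726 → (-121.07, -93.93).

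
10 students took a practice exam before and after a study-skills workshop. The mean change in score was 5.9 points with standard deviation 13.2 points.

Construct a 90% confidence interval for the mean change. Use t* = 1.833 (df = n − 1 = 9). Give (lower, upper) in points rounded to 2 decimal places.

Paired design: SE = s_d/√n = 13.2/√10 = 4.1742.
t* = 1.833; margin of error = 1.833 × 4.1742 = 7.6513.
5.9 ± 7.6513 → (-1.75, 13.55).

(-1.75, 13.55)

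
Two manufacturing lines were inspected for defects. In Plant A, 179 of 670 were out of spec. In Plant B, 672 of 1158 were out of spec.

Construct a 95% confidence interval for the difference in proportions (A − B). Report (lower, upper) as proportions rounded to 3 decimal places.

First, p̂₁ = 179/670 = 0.2672; p̂₂ = 672/1158 = 0.5803.
The two standard errors are √(0.2672×0.7328/670) = 0.01710 and √(0.5803×0.4197/1158) = 0.01450.
Because the samples are independent, SE_diff = √(0.01710² + 0.01450²) = 0.02242.
Using z* = 1.960 for 95%, ME = 1.960 × 0.02242 = 0.04394.
p̂₁ − p̂₂ = -0.3131; interval -0.3131 ± 0.04394 gives (-0.357, -0.269).

(-0.357, -0.269)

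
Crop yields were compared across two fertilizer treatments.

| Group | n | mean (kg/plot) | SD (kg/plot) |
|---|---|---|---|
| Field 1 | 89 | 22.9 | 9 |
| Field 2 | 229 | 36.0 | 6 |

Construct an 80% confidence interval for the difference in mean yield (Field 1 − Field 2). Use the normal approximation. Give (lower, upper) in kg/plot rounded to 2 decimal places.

(-14.42, -11.78)

SE₁ = s₁/√n₁ = 9/√89 = 0.9540; SE₂ = 6/√229 = 0.3965.
Independent samples, unequal variances: SE_diff = √(SE₁² + SE₂²) = √(0.910116 + 0.15721225) = 1.0331.
z* = 1.282, so margin of error = 1.282 × 1.0331 = 1.3244.
Difference in means = 22.9 − 36.0 = -13.1000.
-13.1000 ± 1.3244 → (-14.42, -11.78).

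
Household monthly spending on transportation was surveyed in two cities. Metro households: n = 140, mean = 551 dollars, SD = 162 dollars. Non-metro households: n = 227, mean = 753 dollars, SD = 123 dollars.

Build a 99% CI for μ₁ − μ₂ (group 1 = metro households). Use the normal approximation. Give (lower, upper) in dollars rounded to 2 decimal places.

Per-group SEs: s₁/√n₁ = 162/√140 = 13.6915, s₂/√n₂ = 123/√227 = 8.1638.
Unpooled SE of the difference: √(187.45717225 + 66.64763044) = 15.9407.
Margin of error = z* · SE = 2.576 × 15.9407 = 41.0632.
x̄₁ − x̄₂ = 551 − 753 = -202.0000.
CI: -202.0000 ± 41.0632 = (-243.06, -160.94).

(-243.06, -160.94)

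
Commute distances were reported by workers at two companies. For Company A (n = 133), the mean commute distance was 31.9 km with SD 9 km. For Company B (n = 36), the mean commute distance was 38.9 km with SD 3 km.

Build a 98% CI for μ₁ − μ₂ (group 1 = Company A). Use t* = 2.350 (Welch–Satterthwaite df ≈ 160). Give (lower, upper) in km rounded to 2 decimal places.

(-9.18, -4.82)

SE₁ = s₁/√n₁ = 9/√133 = 0.7804; SE₂ = 3/√36 = 0.5000.
Independent samples, unequal variances: SE_diff = √(SE₁² + SE₂²) = √(0.60902416 + 0.25) = 0.9268.
t* = 2.350, so margin of error = 2.350 × 0.9268 = 2.1780.
Difference in means = 31.9 − 38.9 = -7.0000.
-7.0000 ± 2.1780 → (-9.18, -4.82).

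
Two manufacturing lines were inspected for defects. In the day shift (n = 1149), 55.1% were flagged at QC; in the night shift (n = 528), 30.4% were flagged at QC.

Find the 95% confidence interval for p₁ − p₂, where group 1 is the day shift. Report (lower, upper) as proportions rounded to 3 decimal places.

SE₁ = √(p̂₁(1−p̂₁)/n₁) = √(0.5510·0.4490/1149) = 0.01467; SE₂ = √(0.3040·0.6960/528) = 0.02002.
Independent samples: SE of the difference = √(SE₁² + SE₂²) = √(0.0002152089 + 0.0004008004) = 0.02482.
z* for 95% confidence is 1.960, so the margin of error is 1.960 × 0.02482 = 0.04865.
Point estimate p̂₁ − p̂₂ = 0.5510 − 0.3040 = 0.2470.
0.2470 ± 0.04865 → (0.198, 0.296).

(0.198, 0.296)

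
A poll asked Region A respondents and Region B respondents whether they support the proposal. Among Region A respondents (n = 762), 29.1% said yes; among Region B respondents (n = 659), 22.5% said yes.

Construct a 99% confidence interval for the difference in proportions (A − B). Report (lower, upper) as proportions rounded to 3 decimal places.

The two standard errors are √(0.2910×0.7090/762) = 0.01645 and √(0.2250×0.7750/659) = 0.01627.
Because the samples are independent, SE_diff = √(0.01645² + 0.01627²) = 0.02314.
Using z* = 2.576 for 99%, ME = 2.576 × 0.02314 = 0.05961.
p̂₁ − p̂₂ = 0.0660; interval 0.0660 ± 0.05961 gives (0.006, 0.126).

(0.006, 0.126)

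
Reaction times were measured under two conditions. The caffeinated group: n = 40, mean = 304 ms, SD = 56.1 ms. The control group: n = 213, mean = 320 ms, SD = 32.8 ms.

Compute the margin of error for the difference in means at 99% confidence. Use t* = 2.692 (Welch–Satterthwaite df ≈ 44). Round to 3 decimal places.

24.633

Standard errors of each mean: 56.1/√40 = 8.8702 and 32.8/√213 = 2.2474.
SE(x̄₁ − x̄₂) = √(8.8702² + 2.2474²) = 9.1505 for independent samples with unequal variances.
With t* = 2.692, the margin is 2.692 × 9.1505 = 24.6331.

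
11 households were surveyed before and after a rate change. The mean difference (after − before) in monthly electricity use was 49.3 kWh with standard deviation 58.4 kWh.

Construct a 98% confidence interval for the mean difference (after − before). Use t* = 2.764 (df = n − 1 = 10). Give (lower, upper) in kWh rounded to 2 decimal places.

Paired design: SE = s_d/√n = 58.4/√11 = 17.6083.
t* = 2.764; margin of error = 2.764 × 17.6083 = 48.6693.
49.3 ± 48.6693 → (0.63, 97.97).

(0.63, 97.97)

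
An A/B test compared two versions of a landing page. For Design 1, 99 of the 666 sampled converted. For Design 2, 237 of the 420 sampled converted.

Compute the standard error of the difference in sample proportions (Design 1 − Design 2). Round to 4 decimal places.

First, p̂₁ = 99/666 = 0.1486; p̂₂ = 237/420 = 0.5643.
The two standard errors are √(0.1486×0.8514/666) = 0.01378 and √(0.5643×0.4357/420) = 0.02419.
Because the samples are independent, SE_diff = √(0.01378² + 0.02419²) = 0.02784.

0.0278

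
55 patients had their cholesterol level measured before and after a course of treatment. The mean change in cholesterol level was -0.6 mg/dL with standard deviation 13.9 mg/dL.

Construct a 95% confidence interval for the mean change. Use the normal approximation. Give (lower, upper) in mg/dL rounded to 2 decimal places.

This is a matched-pairs design, so SE = s_d/√n = 13.9/√55 = 1.8743.
Margin = 1.960 × 1.8743 = 3.6736; the interval is -0.6 ± 3.6736 = (-4.27, 3.07).

(-4.27, 3.07)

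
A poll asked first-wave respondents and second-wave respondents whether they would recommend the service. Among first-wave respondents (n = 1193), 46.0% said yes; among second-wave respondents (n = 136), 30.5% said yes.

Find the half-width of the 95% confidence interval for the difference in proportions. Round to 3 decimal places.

0.082

The two standard errors are √(0.4600×0.5400/1193) = 0.01443 and √(0.3050×0.6950/136) = 0.03948.
Because the samples are independent, SE_diff = √(0.01443² + 0.03948²) = 0.04203.
Using z* = 1.960 for 95%, ME = 1.960 × 0.04203 = 0.08238.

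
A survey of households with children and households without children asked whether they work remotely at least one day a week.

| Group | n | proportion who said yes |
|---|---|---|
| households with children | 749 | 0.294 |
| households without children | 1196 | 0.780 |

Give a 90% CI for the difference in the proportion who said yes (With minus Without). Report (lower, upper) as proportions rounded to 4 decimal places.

Each SE is √(p̂(1−p̂)/n): √(0.2940·0.7060/749) = 0.01665 and √(0.7800·0.2200/1196) = 0.01198.
SE(p̂₁ − p̂₂) = √(SE₁² + SE₂²) = √(0.0002772225 + 0.0001435204) = 0.02051, since the two samples are independent.
At 90% confidence z* = 1.645; margin = 1.645 × 0.02051 = 0.03374.
The difference is 0.2940 − 0.7800 = -0.4860, so the interval is -0.4860 ± 0.03374 = (-0.5197, -0.4523).

(-0.5197, -0.4523)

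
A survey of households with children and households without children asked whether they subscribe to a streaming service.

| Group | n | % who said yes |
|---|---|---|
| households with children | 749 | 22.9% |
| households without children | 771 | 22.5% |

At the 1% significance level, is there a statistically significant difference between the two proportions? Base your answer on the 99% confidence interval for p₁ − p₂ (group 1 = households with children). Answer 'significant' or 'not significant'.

not significant

Each SE is √(p̂(1−p̂)/n): √(0.2290·0.7710/749) = 0.01535 and √(0.2250·0.7750/771) = 0.01504.
SE(p̂₁ − p̂₂) = √(SE₁² + SE₂²) = √(0.0002356225 + 0.0002262016) = 0.02149, since the two samples are independent.
At 99% confidence z* = 2.576; margin = 2.576 × 0.02149 = 0.05536.
The difference is 0.2290 − 0.2250 = 0.0040, so the interval is 0.0040 ± 0.05536 = (-0.05136, 0.05936).
The interval (-0.05136, 0.05936) contains 0, so the difference is not significant.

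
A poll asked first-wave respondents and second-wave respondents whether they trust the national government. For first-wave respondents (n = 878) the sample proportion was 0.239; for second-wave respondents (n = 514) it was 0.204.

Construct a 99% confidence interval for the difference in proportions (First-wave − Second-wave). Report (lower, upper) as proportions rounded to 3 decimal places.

(-0.024, 0.094)

SE₁ = √(p̂₁(1−p̂₁)/n₁) = √(0.2390·0.7610/878) = 0.01439; SE₂ = √(0.2040·0.7960/514) = 0.01777.
Independent samples: SE of the difference = √(SE₁² + SE₂²) = √(0.0002070721 + 0.0003157729) = 0.02287.
z* for 99% confidence is 2.576, so the margin of error is 2.576 × 0.02287 = 0.05891.
Point estimate p̂₁ − p̂₂ = 0.2390 − 0.2040 = 0.0350.
0.0350 ± 0.05891 → (-0.024, 0.094).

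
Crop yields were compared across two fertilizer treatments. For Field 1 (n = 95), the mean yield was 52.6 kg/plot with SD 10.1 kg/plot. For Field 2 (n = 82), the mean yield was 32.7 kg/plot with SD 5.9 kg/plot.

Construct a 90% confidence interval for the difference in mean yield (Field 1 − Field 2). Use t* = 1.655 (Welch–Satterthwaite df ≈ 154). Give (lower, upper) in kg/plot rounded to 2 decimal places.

(17.87, 21.93)

SE₁ = s₁/√n₁ = 10.1/√95 = 1.0362; SE₂ = 5.9/√82 = 0.6515.
Independent samples, unequal variances: SE_diff = √(SE₁² + SE₂²) = √(1.07371044 + 0.42445225) = 1.2240.
t* = 1.655, so margin of error = 1.655 × 1.2240 = 2.0257.
Difference in means = 52.6 − 32.7 = 19.9000.
19.9000 ± 2.0257 → (17.87, 21.93).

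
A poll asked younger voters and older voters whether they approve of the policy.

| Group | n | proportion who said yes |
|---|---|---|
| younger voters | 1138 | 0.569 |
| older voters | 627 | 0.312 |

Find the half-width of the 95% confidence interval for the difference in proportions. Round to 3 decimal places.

0.046

Each SE is √(p̂(1−p̂)/n): √(0.5690·0.4310/1138) = 0.01468 and √(0.3120·0.6880/627) = 0.01850.
SE(p̂₁ − p̂₂) = √(SE₁² + SE₂²) = √(0.0002155024 + 0.00034225) = 0.02362, since the two samples are independent.
At 95% confidence z* = 1.960; margin = 1.960 × 0.02362 = 0.04630.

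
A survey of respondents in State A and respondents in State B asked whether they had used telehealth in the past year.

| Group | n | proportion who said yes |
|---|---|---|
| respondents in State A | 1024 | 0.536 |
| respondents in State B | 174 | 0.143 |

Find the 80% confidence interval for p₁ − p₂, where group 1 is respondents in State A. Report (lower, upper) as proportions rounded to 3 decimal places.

(0.354, 0.432)

SE₁ = √(p̂₁(1−p̂₁)/n₁) = √(0.5360·0.4640/1024) = 0.01558; SE₂ = √(0.1430·0.8570/174) = 0.02654.
Independent samples: SE of the difference = √(SE₁² + SE₂²) = √(0.0002427364 + 0.0007043716) = 0.03078.
z* for 80% confidence is 1.282, so the margin of error is 1.282 × 0.03078 = 0.03946.
Point estimate p̂₁ − p̂₂ = 0.5360 − 0.1430 = 0.3930.
0.3930 ± 0.03946 → (0.354, 0.432).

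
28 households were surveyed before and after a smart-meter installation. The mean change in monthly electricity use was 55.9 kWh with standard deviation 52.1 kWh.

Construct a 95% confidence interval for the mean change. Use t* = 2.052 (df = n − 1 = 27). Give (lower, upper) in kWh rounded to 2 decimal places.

This is a matched-pairs design, so SE = s_d/√n = 52.1/√28 = 9.8460.
Margin = 2.052 × 9.8460 = 20.2040; the interval is 55.9 ± 20.2040 = (35.70, 76.10).

(35.70, 76.10)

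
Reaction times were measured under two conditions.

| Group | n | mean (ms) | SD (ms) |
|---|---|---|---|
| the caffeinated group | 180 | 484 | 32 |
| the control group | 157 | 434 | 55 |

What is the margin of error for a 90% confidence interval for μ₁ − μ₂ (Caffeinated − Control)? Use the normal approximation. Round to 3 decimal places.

SE₁ = s₁/√n₁ = 32/√180 = 2.3851; SE₂ = 55/√157 = 4.3895.
Independent samples, unequal variances: SE_diff = √(SE₁² + SE₂²) = √(5.68870201 + 19.26771025) = 4.9956.
z* = 1.645, so margin of error = 1.645 × 4.9956 = 8.2178.

8.218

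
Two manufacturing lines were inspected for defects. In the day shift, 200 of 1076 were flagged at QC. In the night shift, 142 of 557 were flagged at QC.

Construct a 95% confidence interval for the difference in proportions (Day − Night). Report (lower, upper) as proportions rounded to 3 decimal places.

(-0.112, -0.026)

Sample proportions: 200/1076 = 0.1859, 142/557 = 0.2549.
Each SE is √(p̂(1−p̂)/n): √(0.1859·0.8141/1076) = 0.01186 and √(0.2549·0.7451/557) = 0.01847.
SE(p̂₁ − p̂₂) = √(SE₁² + SE₂²) = √(0.0001406596 + 0.0003411409) = 0.02195, since the two samples are independent.
At 95% confidence z* = 1.960; margin = 1.960 × 0.02195 = 0.04302.
The difference is 0.1859 − 0.2549 = -0.0690, so the interval is -0.0690 ± 0.04302 = (-0.112, -0.026).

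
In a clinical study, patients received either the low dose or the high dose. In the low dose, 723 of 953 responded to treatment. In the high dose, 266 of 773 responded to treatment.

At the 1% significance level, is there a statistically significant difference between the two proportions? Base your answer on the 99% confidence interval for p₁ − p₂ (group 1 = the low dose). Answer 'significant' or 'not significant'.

significant

p̂₁ = 723/953 = 0.7587 and p̂₂ = 266/773 = 0.3441.
SE₁ = √(p̂₁(1−p̂₁)/n₁) = √(0.7587·0.2413/953) = 0.01386; SE₂ = √(0.3441·0.6559/773) = 0.01709.
Independent samples: SE of the difference = √(SE₁² + SE₂²) = √(0.0001920996 + 0.0002920681) = 0.02200.
z* for 99% confidence is 2.576, so the margin of error is 2.576 × 0.02200 = 0.05667.
Point estimate p̂₁ − p̂₂ = 0.7587 − 0.3441 = 0.4146.
0.4146 ± 0.05667 → (0.35793, 0.47127).
The interval (0.35793, 0.47127) does not contain 0, so the difference is significant.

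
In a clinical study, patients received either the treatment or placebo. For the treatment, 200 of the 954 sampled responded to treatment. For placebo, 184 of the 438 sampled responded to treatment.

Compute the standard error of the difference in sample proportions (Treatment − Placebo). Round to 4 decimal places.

0.0270

p̂₁ = 200/954 = 0.2096 and p̂₂ = 184/438 = 0.4201.
SE₁ = √(p̂₁(1−p̂₁)/n₁) = √(0.2096·0.7904/954) = 0.01318; SE₂ = √(0.4201·0.5799/438) = 0.02358.
Independent samples: SE of the difference = √(SE₁² + SE₂²) = √(0.0001737124 + 0.0005560164) = 0.02701.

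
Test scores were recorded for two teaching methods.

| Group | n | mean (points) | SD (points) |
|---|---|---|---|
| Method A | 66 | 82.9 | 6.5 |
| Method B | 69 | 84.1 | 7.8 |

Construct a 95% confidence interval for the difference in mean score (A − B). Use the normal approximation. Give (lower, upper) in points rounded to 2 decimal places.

(-3.62, 1.22)

SE₁ = s₁/√n₁ = 6.5/√66 = 0.8001; SE₂ = 7.8/√69 = 0.9390.
Independent samples, unequal variances: SE_diff = √(SE₁² + SE₂²) = √(0.64016001 + 0.881721) = 1.2336.
z* = 1.960, so margin of error = 1.960 × 1.2336 = 2.4179.
Difference in means = 82.9 − 84.1 = -1.2000.
-1.2000 ± 2.4179 → (-3.62, 1.22).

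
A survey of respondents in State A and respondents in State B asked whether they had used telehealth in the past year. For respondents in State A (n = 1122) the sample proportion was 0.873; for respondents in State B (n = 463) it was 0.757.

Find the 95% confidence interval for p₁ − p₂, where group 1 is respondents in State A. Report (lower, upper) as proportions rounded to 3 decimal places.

(0.072, 0.160)

The two standard errors are √(0.8730×0.1270/1122) = 0.00994 and √(0.7570×0.2430/463) = 0.01993.
Because the samples are independent, SE_diff = √(0.00994² + 0.01993²) = 0.02227.
Using z* = 1.960 for 95%, ME = 1.960 × 0.02227 = 0.04365.
p̂₁ − p̂₂ = 0.1160; interval 0.1160 ± 0.04365 gives (0.072, 0.160).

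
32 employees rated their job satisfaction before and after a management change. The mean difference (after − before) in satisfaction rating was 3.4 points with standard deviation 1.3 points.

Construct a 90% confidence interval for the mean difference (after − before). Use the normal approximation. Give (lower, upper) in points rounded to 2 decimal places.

This is a matched-pairs design, so SE = s_d/√n = 1.3/√32 = 0.2298.
Margin = 1.645 × 0.2298 = 0.3780; the interval is 3.4 ± 0.3780 = (3.02, 3.78).

(3.02, 3.78)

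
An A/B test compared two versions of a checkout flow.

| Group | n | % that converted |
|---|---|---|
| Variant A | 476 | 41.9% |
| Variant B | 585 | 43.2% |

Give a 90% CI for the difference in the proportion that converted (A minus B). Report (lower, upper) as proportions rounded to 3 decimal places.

(-0.063, 0.037)

SE₁ = √(p̂₁(1−p̂₁)/n₁) = √(0.4190·0.5810/476) = 0.02261; SE₂ = √(0.4320·0.5680/585) = 0.02048.
Independent samples: SE of the difference = √(SE₁² + SE₂²) = √(0.0005112121 + 0.0004194304) = 0.03051.
z* for 90% confidence is 1.645, so the margin of error is 1.645 × 0.03051 = 0.05019.
Point estimate p̂₁ − p̂₂ = 0.4190 − 0.4320 = -0.0130.
-0.0130 ± 0.05019 → (-0.063, 0.037).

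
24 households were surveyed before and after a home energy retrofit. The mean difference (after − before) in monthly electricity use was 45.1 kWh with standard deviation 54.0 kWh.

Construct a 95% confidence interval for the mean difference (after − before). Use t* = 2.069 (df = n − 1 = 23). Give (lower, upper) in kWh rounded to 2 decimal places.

Paired design: SE = s_d/√n = 54.0/√24 = 11.0227.
t* = 2.069; margin of error = 2.069 × 11.0227 = 22.8060.
45.1 ± 22.8060 → (22.29, 67.91).

(22.29, 67.91)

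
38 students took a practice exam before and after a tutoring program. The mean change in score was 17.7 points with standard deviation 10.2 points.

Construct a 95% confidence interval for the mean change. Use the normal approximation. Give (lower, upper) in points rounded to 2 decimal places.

This is a matched-pairs design, so SE = s_d/√n = 10.2/√38 = 1.6547.
Margin = 1.960 × 1.6547 = 3.2432; the interval is 17.7 ± 3.2432 = (14.46, 20.94).

(14.46, 20.94)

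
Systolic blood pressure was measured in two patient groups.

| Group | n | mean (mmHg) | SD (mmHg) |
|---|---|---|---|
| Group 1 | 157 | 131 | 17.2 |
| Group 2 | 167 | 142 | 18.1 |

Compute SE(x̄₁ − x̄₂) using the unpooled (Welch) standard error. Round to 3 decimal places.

1.961

Per-group SEs: s₁/√n₁ = 17.2/√157 = 1.3727, s₂/√n₂ = 18.1/√167 = 1.4006.
Unpooled SE of the difference: √(1.88430529 + 1.96168036) = 1.9611.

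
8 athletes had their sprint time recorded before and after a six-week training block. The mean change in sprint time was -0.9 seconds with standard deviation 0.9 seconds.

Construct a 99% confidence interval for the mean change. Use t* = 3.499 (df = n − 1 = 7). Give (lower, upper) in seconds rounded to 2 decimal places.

Paired design: SE = s_d/√n = 0.9/√8 = 0.3182.
t* = 3.499; margin of error = 3.499 × 0.3182 = 1.1134.
-0.9 ± 1.1134 → (-2.01, 0.21).

(-2.01, 0.21)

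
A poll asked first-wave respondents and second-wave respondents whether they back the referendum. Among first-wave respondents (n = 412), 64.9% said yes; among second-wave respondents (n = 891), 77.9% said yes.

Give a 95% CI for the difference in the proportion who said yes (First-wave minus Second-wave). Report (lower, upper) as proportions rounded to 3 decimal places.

(-0.184, -0.076)

SE₁ = √(p̂₁(1−p̂₁)/n₁) = √(0.6490·0.3510/412) = 0.02351; SE₂ = √(0.7790·0.2210/891) = 0.01390.
Independent samples: SE of the difference = √(SE₁² + SE₂²) = √(0.0005527201 + 0.00019321) = 0.02731.
z* for 95% confidence is 1.960, so the margin of error is 1.960 × 0.02731 = 0.05353.
Point estimate p̂₁ − p̂₂ = 0.6490 − 0.7790 = -0.1300.
-0.1300 ± 0.05353 → (-0.184, -0.076).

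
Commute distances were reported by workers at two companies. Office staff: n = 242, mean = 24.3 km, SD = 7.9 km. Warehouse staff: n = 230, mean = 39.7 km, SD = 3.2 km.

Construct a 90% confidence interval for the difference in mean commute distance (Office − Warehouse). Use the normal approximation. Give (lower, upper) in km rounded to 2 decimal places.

(-16.30, -14.50)

SE₁ = s₁/√n₁ = 7.9/√242 = 0.5078; SE₂ = 3.2/√230 = 0.2110.
Independent samples, unequal variances: SE_diff = √(SE₁² + SE₂²) = √(0.25786084 + 0.044521) = 0.5499.
z* = 1.645, so margin of error = 1.645 × 0.5499 = 0.9046.
Difference in means = 24.3 − 39.7 = -15.4000.
-15.4000 ± 0.9046 → (-16.30, -14.50).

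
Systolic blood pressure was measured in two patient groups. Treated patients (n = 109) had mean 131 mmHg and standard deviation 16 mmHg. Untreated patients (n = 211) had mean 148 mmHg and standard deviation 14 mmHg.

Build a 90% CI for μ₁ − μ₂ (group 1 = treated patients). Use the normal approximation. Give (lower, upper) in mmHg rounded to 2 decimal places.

Standard errors of each mean: 16/√109 = 1.5325 and 14/√211 = 0.9638.
SE(x̄₁ − x̄₂) = √(1.5325² + 0.9638²) = 1.8104 for independent samples with unequal variances.
With z* = 1.645, the margin is 1.645 × 1.8104 = 2.9781.
x̄₁ − x̄₂ = 131 − 148 = -17.0000; the interval is -17.0000 ± 2.9781 = (-19.98, -14.02).

(-19.98, -14.02)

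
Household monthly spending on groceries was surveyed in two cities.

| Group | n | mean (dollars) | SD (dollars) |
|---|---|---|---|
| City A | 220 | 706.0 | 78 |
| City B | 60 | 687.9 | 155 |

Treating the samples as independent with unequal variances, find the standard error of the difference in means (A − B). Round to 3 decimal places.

20.690

Standard errors of each mean: 78/√220 = 5.2588 and 155/√60 = 20.0104.
SE(x̄₁ − x̄₂) = √(5.2588² + 20.0104²) = 20.6899 for independent samples with unequal variances.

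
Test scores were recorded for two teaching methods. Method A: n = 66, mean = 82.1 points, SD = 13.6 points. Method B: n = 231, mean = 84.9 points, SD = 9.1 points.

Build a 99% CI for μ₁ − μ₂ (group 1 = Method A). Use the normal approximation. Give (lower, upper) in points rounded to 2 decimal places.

(-7.38, 1.78)

Standard errors of each mean: 13.6/√66 = 1.6740 and 9.1/√231 = 0.5987.
SE(x̄₁ − x̄₂) = √(1.6740² + 0.5987²) = 1.7778 for independent samples with unequal variances.
With z* = 2.576, the margin is 2.576 × 1.7778 = 4.5796.
x̄₁ − x̄₂ = 82.1 − 84.9 = -2.8000; the interval is -2.8000 ± 4.5796 = (-7.38, 1.78).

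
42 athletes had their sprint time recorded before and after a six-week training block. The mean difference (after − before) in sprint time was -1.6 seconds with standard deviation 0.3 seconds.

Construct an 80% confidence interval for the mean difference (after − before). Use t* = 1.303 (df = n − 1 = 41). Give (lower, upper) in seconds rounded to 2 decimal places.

(-1.66, -1.54)

This is a matched-pairs design, so SE = s_d/√n = 0.3/√42 = 0.0463.
Margin = 1.303 × 0.0463 = 0.0603; the interval is -1.6 ± 0.0603 = (-1.66, -1.54).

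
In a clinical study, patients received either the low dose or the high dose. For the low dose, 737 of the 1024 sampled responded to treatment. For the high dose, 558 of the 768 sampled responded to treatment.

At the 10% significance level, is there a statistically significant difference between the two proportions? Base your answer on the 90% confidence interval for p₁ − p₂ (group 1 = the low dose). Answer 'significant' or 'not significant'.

p̂₁ = 737/1024 = 0.7197 and p̂₂ = 558/768 = 0.7266.
SE₁ = √(p̂₁(1−p̂₁)/n₁) = √(0.7197·0.2803/1024) = 0.01404; SE₂ = √(0.7266·0.2734/768) = 0.01608.
Independent samples: SE of the difference = √(SE₁² + SE₂²) = √(0.0001971216 + 0.0002585664) = 0.02135.
z* for 90% confidence is 1.645, so the margin of error is 1.645 × 0.02135 = 0.03512.
Point estimate p̂₁ − p̂₂ = 0.7197 − 0.7266 = -0.0069.
-0.0069 ± 0.03512 → (-0.04202, 0.02822).
The interval (-0.04202, 0.02822) contains 0, so the difference is not significant.

not significant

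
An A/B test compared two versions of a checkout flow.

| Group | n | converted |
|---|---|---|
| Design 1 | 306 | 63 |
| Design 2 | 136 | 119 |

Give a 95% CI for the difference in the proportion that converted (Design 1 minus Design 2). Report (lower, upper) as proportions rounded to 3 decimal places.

p̂₁ = 63/306 = 0.2059 and p̂₂ = 119/136 = 0.8750.
SE₁ = √(p̂₁(1−p̂₁)/n₁) = √(0.2059·0.7941/306) = 0.02312; SE₂ = √(0.8750·0.1250/136) = 0.02836.
Independent samples: SE of the difference = √(SE₁² + SE₂²) = √(0.0005345344 + 0.0008042896) = 0.03659.
z* for 95% confidence is 1.960, so the margin of error is 1.960 × 0.03659 = 0.07172.
Point estimate p̂₁ − p̂₂ = 0.2059 − 0.8750 = -0.6691.
-0.6691 ± 0.07172 → (-0.741, -0.597).

(-0.741, -0.597)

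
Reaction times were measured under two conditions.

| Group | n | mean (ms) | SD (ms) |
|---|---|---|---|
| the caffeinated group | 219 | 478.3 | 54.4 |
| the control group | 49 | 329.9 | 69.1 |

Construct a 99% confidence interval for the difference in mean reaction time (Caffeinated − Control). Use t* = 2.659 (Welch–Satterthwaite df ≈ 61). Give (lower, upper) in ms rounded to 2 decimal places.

Standard errors of each mean: 54.4/√219 = 3.6760 and 69.1/√49 = 9.8714.
SE(x̄₁ − x̄₂) = √(3.6760² + 9.8714²) = 10.5336 for independent samples with unequal variances.
With t* = 2.659, the margin is 2.659 × 10.5336 = 28.0088.
x̄₁ − x̄₂ = 478.3 − 329.9 = 148.4000; the interval is 148.4000 ± 28.0088 = (120.39, 176.41).

(120.39, 176.41)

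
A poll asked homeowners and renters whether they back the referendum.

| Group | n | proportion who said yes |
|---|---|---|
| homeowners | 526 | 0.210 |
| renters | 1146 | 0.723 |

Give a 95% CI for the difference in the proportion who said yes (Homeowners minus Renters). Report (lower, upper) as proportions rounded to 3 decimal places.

The two standard errors are √(0.2100×0.7900/526) = 0.01776 and √(0.7230×0.2770/1146) = 0.01322.
Because the samples are independent, SE_diff = √(0.01776² + 0.01322²) = 0.02214.
Using z* = 1.960 for 95%, ME = 1.960 × 0.02214 = 0.04339.
p̂₁ − p̂₂ = -0.5130; interval -0.5130 ± 0.04339 gives (-0.556, -0.470).

(-0.556, -0.470)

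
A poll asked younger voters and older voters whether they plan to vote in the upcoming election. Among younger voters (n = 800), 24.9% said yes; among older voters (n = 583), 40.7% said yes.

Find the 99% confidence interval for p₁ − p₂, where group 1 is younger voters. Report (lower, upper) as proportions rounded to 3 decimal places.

(-0.224, -0.092)

SE₁ = √(p̂₁(1−p̂₁)/n₁) = √(0.2490·0.7510/800) = 0.01529; SE₂ = √(0.4070·0.5930/583) = 0.02035.
Independent samples: SE of the difference = √(SE₁² + SE₂²) = √(0.0002337841 + 0.0004141225) = 0.02545.
z* for 99% confidence is 2.576, so the margin of error is 2.576 × 0.02545 = 0.06556.
Point estimate p̂₁ − p̂₂ = 0.2490 − 0.4070 = -0.1580.
-0.1580 ± 0.06556 → (-0.224, -0.092).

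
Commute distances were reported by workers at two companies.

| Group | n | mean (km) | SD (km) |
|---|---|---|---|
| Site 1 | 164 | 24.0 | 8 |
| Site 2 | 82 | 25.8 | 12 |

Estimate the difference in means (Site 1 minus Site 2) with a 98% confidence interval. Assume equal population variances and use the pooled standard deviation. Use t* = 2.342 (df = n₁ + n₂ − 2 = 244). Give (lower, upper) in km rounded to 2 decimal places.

(-4.81, 1.21)

s_p = √[((n₁−1)s₁² + (n₂−1)s₂²)/(n₁+n₂−2)] = √[(163·8² + 81·12²)/244] = 9.5162.
SE = 9.5162·√(1/164 + 1/82) = 1.2871.
With t* = 2.342, margin = 2.342 × 1.2871 = 3.0144.
x̄₁ − x̄₂ = 24.0 − 25.8 = -1.8000; interval -1.8000 ± 3.0144 = (-4.81, 1.21).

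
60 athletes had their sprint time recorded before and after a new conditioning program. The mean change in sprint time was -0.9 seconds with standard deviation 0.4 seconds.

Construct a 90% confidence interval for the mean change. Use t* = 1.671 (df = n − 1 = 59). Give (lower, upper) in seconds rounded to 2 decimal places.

(-0.99, -0.81)

This is a matched-pairs design, so SE = s_d/√n = 0.4/√60 = 0.0516.
Margin = 1.671 × 0.0516 = 0.0862; the interval is -0.9 ± 0.0862 = (-0.99, -0.81).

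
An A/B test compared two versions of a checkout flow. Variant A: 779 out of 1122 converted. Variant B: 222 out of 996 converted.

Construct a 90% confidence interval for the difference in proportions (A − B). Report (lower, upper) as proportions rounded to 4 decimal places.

(0.4401, 0.5027)

First, p̂₁ = 779/1122 = 0.6943; p̂₂ = 222/996 = 0.2229.
The two standard errors are √(0.6943×0.3057/1122) = 0.01375 and √(0.2229×0.7771/996) = 0.01319.
Because the samples are independent, SE_diff = √(0.01375² + 0.01319²) = 0.01905.
Using z* = 1.645 for 90%, ME = 1.645 × 0.01905 = 0.03134.
p̂₁ − p̂₂ = 0.4714; interval 0.4714 ± 0.03134 gives (0.4401, 0.5027).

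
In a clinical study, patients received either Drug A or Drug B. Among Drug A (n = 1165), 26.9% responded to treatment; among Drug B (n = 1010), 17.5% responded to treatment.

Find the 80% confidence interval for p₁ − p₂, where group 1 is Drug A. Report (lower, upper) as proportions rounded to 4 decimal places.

Each SE is √(p̂(1−p̂)/n): √(0.2690·0.7310/1165) = 0.01299 and √(0.1750·0.8250/1010) = 0.01196.
SE(p̂₁ − p̂₂) = √(SE₁² + SE₂²) = √(0.0001687401 + 0.0001430416) = 0.01766, since the two samples are independent.
At 80% confidence z* = 1.282; margin = 1.282 × 0.01766 = 0.02264.
The difference is 0.2690 − 0.1750 = 0.0940, so the interval is 0.0940 ± 0.02264 = (0.0714, 0.1166).

(0.0714, 0.1166)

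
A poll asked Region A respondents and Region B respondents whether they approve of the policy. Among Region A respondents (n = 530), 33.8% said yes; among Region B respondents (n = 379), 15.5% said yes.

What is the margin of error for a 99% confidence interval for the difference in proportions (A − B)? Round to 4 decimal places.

0.0714

Each SE is √(p̂(1−p̂)/n): √(0.3380·0.6620/530) = 0.02055 and √(0.1550·0.8450/379) = 0.01859.
SE(p̂₁ − p̂₂) = √(SE₁² + SE₂²) = √(0.0004223025 + 0.0003455881) = 0.02771, since the two samples are independent.
At 99% confidence z* = 2.576; margin = 2.576 × 0.02771 = 0.07138.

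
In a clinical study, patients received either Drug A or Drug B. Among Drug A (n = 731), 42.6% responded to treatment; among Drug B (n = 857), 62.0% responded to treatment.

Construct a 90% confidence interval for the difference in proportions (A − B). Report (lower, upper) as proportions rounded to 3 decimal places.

The two standard errors are √(0.4260×0.5740/731) = 0.01829 and √(0.6200×0.3800/857) = 0.01658.
Because the samples are independent, SE_diff = √(0.01829² + 0.01658²) = 0.02469.
Using z* = 1.645 for 90%, ME = 1.645 × 0.02469 = 0.04062.
p̂₁ − p̂₂ = -0.1940; interval -0.1940 ± 0.04062 gives (-0.235, -0.153).

(-0.235, -0.153)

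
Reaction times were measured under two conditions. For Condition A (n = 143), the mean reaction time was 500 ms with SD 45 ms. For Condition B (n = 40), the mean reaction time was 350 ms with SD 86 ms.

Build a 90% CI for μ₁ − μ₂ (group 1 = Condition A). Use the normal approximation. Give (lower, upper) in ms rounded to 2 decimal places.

SE₁ = s₁/√n₁ = 45/√143 = 3.7631; SE₂ = 86/√40 = 13.5978.
Independent samples, unequal variances: SE_diff = √(SE₁² + SE₂²) = √(14.16092161 + 184.90016484) = 14.1089.
z* = 1.645, so margin of error = 1.645 × 14.1089 = 23.2091.
Difference in means = 500 − 350 = 150.0000.
150.0000 ± 23.2091 → (126.79, 173.21).

(126.79, 173.21)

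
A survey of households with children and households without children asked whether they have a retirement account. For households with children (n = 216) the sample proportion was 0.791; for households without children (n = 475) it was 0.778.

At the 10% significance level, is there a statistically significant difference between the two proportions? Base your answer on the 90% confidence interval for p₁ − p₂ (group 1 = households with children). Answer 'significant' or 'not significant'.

not significant

The two standard errors are √(0.7910×0.2090/216) = 0.02767 and √(0.7780×0.2220/475) = 0.01907.
Because the samples are independent, SE_diff = √(0.02767² + 0.01907²) = 0.03360.
Using z* = 1.645 for 90%, ME = 1.645 × 0.03360 = 0.05527.
p̂₁ − p̂₂ = 0.0130; interval 0.0130 ± 0.05527 gives (-0.04227, 0.06827).
The interval (-0.04227, 0.06827) contains 0, so the difference is not significant.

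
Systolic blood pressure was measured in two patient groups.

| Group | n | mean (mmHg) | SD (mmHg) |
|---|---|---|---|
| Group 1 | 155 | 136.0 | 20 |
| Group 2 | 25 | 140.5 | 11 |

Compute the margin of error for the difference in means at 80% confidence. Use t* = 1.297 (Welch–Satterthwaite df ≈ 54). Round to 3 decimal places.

3.533

Standard errors of each mean: 20/√155 = 1.6064 and 11/√25 = 2.2000.
SE(x̄₁ − x̄₂) = √(1.6064² + 2.2000²) = 2.7241 for independent samples with unequal variances.
With t* = 1.297, the margin is 1.297 × 2.7241 = 3.5332.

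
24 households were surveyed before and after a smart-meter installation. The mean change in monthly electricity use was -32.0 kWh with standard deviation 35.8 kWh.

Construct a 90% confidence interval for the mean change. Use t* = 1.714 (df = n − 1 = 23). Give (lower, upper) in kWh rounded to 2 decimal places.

(-44.53, -19.47)

Paired design: SE = s_d/√n = 35.8/√24 = 7.3076.
t* = 1.714; margin of error = 1.714 × 7.3076 = 12.5252.
-32.0 ± 12.5252 → (-44.53, -19.47).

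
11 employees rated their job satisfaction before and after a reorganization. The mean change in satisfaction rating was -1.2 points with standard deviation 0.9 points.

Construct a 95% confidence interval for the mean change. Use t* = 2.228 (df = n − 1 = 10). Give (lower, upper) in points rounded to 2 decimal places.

(-1.80, -0.60)

This is a matched-pairs design, so SE = s_d/√n = 0.9/√11 = 0.2714.
Margin = 2.228 × 0.2714 = 0.6047; the interval is -1.2 ± 0.6047 = (-1.80, -0.60).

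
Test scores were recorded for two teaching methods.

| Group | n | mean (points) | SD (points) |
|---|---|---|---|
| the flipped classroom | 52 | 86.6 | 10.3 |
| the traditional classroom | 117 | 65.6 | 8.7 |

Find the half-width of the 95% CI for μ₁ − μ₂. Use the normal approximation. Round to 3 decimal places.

SE₁ = s₁/√n₁ = 10.3/√52 = 1.4284; SE₂ = 8.7/√117 = 0.8043.
Independent samples, unequal variances: SE_diff = √(SE₁² + SE₂²) = √(2.04032656 + 0.64689849) = 1.6393.
z* = 1.960, so margin of error = 1.960 × 1.6393 = 3.2130.

3.213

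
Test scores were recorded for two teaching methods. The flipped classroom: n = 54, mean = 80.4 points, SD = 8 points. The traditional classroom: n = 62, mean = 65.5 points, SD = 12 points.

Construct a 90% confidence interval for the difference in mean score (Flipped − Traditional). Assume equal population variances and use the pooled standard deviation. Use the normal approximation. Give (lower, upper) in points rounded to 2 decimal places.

(11.74, 18.06)

s_p = √[((n₁−1)s₁² + (n₂−1)s₂²)/(n₁+n₂−2)] = √[(53·8² + 61·12²)/114] = 10.3347.
SE = 10.3347·√(1/54 + 1/62) = 1.9237.
With z* = 1.645, margin = 1.645 × 1.9237 = 3.1645.
x̄₁ − x̄₂ = 80.4 − 65.5 = 14.9000; interval 14.9000 ± 3.1645 = (11.74, 18.06).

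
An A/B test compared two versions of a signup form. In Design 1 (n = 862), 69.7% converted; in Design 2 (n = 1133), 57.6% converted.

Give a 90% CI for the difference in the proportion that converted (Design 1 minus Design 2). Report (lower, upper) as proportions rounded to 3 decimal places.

(0.086, 0.156)

Each SE is √(p̂(1−p̂)/n): √(0.6970·0.3030/862) = 0.01565 and √(0.5760·0.4240/1133) = 0.01468.
SE(p̂₁ − p̂₂) = √(SE₁² + SE₂²) = √(0.0002449225 + 0.0002155024) = 0.02146, since the two samples are independent.
At 90% confidence z* = 1.645; margin = 1.645 × 0.02146 = 0.03530.
The difference is 0.6970 − 0.5760 = 0.1210, so the interval is 0.1210 ± 0.03530 = (0.086, 0.156).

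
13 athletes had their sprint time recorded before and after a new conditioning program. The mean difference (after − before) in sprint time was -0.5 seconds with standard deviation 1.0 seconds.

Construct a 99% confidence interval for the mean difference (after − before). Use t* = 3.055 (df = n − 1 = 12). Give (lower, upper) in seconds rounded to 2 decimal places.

(-1.35, 0.35)

This is a matched-pairs design, so SE = s_d/√n = 1.0/√13 = 0.2774.
Margin = 3.055 × 0.2774 = 0.8475; the interval is -0.5 ± 0.8475 = (-1.35, 0.35).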